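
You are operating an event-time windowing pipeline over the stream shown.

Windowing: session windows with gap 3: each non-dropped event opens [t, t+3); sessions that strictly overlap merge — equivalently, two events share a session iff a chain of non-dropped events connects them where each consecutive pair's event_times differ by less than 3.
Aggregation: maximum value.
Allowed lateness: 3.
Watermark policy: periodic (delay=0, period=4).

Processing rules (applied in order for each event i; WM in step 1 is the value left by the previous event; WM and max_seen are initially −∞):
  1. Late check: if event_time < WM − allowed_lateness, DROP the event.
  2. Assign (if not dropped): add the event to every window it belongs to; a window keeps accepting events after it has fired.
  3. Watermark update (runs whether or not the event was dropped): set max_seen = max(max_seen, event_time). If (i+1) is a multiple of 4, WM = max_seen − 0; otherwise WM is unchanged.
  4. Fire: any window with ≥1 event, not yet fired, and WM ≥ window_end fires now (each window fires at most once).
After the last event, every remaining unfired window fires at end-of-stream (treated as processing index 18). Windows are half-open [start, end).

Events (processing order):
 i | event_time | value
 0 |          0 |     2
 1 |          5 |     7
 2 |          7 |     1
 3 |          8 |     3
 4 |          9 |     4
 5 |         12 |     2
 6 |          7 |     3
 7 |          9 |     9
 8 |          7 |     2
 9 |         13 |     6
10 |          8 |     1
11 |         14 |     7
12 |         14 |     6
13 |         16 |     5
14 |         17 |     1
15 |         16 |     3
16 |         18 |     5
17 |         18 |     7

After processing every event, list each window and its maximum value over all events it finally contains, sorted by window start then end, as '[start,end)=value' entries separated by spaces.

[0,3)=2 [5,12)=9 [12,21)=7

i=0 t=0 v=2: → [0,3); WM=−∞
i=1 t=5 v=7: → [5,8); WM=−∞
i=2 t=7 v=1: → [5,10); WM=−∞
i=3 t=8 v=3: → [5,11); WM=8
i=4 t=9 v=4: → [5,12); WM=8
i=5 t=12 v=2: → [12,15); WM=8
i=6 t=7 v=3: → [5,12); WM=8
i=7 t=9 v=9: → [5,12); WM=12
i=8 t=7 v=2: DROP (t<12-3); WM=12
i=9 t=13 v=6: → [12,16); WM=12
i=10 t=8 v=1: DROP (t<12-3); WM=12
i=11 t=14 v=7: → [12,17); WM=14
i=12 t=14 v=6: → [12,17); WM=14
i=13 t=16 v=5: → [12,19); WM=14
i=14 t=17 v=1: → [12,20); WM=14
i=15 t=16 v=3: → [12,20); WM=17
i=16 t=18 v=5: → [12,21); WM=17
i=17 t=18 v=7: → [12,21); WM=17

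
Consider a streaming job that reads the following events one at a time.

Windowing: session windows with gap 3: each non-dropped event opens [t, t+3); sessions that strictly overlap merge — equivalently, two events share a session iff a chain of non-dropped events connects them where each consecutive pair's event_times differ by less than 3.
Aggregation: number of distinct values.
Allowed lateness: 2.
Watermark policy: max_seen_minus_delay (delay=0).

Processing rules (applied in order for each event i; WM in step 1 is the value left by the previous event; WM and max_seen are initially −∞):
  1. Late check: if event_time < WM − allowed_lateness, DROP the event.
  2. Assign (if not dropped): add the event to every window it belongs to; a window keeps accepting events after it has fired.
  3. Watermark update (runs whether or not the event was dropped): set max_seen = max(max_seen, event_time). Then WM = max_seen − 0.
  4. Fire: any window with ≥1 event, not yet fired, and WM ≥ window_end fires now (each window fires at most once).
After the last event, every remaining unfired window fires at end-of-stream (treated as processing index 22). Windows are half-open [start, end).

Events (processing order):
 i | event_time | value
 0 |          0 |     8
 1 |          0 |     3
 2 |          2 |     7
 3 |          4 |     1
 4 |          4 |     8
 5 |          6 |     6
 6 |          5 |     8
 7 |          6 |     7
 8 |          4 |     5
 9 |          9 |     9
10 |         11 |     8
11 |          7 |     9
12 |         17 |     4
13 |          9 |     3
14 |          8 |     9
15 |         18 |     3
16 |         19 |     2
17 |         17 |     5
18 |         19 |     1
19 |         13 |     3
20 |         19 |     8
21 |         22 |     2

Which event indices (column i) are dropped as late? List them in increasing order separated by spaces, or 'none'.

11 13 14 19

i=0 t=0 v=8: → [0,3); WM=0
i=1 t=0 v=3: → [0,3); WM=0
i=2 t=2 v=7: → [0,5); WM=2
i=3 t=4 v=1: → [0,7); WM=4
i=4 t=4 v=8: → [0,7); WM=4
i=5 t=6 v=6: → [0,9); WM=6
i=6 t=5 v=8: → [0,9); WM=6
i=7 t=6 v=7: → [0,9); WM=6
i=8 t=4 v=5: → [0,9); WM=6
i=9 t=9 v=9: → [9,12); WM=9
i=10 t=11 v=8: → [9,14); WM=11
i=11 t=7 v=9: DROP (t<11-2); WM=11
i=12 t=17 v=4: → [17,20); WM=17
i=13 t=9 v=3: DROP (t<17-2); WM=17
i=14 t=8 v=9: DROP (t<17-2); WM=17
i=15 t=18 v=3: → [17,21); WM=18
i=16 t=19 v=2: → [17,22); WM=19
i=17 t=17 v=5: → [17,22); WM=19
i=18 t=19 v=1: → [17,22); WM=19
i=19 t=13 v=3: DROP (t<19-2); WM=19
i=20 t=19 v=8: → [17,22); WM=19
i=21 t=22 v=2: → [22,25); WM=22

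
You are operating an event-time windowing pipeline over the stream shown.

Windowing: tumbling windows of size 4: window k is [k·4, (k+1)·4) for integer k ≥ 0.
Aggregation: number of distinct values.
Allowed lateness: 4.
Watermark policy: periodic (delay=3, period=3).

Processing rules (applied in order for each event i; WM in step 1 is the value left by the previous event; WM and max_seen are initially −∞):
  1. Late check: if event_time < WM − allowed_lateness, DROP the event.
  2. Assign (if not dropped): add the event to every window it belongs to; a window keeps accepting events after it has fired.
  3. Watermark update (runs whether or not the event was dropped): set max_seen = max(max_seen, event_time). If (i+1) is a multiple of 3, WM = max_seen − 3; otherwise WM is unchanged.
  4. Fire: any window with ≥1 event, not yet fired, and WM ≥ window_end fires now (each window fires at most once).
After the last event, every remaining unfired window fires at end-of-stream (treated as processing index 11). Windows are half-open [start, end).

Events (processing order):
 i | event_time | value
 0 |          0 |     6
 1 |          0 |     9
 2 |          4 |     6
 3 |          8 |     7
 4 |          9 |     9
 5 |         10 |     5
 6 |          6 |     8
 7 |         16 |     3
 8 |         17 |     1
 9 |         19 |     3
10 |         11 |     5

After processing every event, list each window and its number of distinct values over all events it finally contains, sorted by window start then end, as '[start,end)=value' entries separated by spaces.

[0,4)=2 [4,8)=2 [8,12)=3 [16,20)=2

i=0 t=0 v=6: → [0,4); WM=−∞
i=1 t=0 v=9: → [0,4); WM=−∞
i=2 t=4 v=6: → [4,8); WM=1
i=3 t=8 v=7: → [8,12); WM=1
i=4 t=9 v=9: → [8,12); WM=1
i=5 t=10 v=5: → [8,12); WM=7; [0,4) fires=2
i=6 t=6 v=8: → [4,8); WM=7
i=7 t=16 v=3: → [16,20); WM=7
i=8 t=17 v=1: → [16,20); WM=14; [4,8) fires=2 [8,12) fires=3
i=9 t=19 v=3: → [16,20); WM=14
i=10 t=11 v=5: → [8,12); WM=14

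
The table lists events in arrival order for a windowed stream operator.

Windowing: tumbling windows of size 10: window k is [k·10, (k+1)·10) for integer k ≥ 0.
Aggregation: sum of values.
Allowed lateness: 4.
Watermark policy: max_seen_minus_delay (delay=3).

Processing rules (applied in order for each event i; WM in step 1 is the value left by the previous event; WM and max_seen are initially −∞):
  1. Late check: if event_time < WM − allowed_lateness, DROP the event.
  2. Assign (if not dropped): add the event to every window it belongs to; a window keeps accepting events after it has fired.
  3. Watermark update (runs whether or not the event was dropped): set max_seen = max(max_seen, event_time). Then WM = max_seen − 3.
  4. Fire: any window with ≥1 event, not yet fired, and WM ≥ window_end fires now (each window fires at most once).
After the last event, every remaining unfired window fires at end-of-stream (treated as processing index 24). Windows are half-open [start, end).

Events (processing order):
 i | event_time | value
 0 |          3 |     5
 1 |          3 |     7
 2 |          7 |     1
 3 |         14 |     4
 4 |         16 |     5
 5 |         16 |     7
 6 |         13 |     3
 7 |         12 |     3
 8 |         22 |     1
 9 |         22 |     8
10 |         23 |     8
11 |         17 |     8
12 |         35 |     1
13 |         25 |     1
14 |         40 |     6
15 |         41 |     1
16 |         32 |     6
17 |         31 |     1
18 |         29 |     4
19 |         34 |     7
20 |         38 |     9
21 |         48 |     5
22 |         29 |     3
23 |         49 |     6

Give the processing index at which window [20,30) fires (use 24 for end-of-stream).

i=0 t=3 v=5: → [0,10); WM=0
i=1 t=3 v=7: → [0,10); WM=0
i=2 t=7 v=1: → [0,10); WM=4
i=3 t=14 v=4: → [10,20); WM=11; [0,10) fires=13
i=4 t=16 v=5: → [10,20); WM=13
i=5 t=16 v=7: → [10,20); WM=13
i=6 t=13 v=3: → [10,20); WM=13
i=7 t=12 v=3: → [10,20); WM=13
i=8 t=22 v=1: → [20,30); WM=19
i=9 t=22 v=8: → [20,30); WM=19
i=10 t=23 v=8: → [20,30); WM=20; [10,20) fires=22
i=11 t=17 v=8: → [10,20); WM=20
i=12 t=35 v=1: → [30,40); WM=32; [20,30) fires=17
i=13 t=25 v=1: DROP (t<32-4); WM=32
i=14 t=40 v=6: → [40,50); WM=37
i=15 t=41 v=1: → [40,50); WM=38
i=16 t=32 v=6: DROP (t<38-4); WM=38
i=17 t=31 v=1: DROP (t<38-4); WM=38
i=18 t=29 v=4: DROP (t<38-4); WM=38
i=19 t=34 v=7: → [30,40); WM=38
i=20 t=38 v=9: → [30,40); WM=38
i=21 t=48 v=5: → [40,50); WM=45; [30,40) fires=17
i=22 t=29 v=3: DROP (t<45-4); WM=45
i=23 t=49 v=6: → [40,50); WM=46

12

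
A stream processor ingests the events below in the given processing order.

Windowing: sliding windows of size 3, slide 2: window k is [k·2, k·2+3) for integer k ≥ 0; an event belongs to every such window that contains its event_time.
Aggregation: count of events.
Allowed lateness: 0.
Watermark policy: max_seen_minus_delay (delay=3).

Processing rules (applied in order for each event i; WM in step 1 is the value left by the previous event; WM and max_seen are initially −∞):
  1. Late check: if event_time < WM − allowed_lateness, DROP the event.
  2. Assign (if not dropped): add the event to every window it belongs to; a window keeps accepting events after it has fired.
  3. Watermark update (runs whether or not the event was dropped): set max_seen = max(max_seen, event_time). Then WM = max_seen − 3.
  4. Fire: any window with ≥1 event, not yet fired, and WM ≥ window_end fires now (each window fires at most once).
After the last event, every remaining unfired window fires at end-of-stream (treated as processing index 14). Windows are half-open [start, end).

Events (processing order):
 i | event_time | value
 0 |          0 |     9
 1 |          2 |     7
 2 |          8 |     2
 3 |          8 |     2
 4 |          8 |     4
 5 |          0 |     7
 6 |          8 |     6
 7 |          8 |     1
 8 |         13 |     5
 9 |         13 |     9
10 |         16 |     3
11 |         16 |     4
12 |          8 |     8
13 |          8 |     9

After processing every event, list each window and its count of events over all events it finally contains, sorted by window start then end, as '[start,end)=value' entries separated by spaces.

i=0 t=0 v=9: → [0,3); WM=-3
i=1 t=2 v=7: → [2,5),[0,3); WM=-1
i=2 t=8 v=2: → [8,11),[6,9); WM=5; [0,3) fires=2 [2,5) fires=1
i=3 t=8 v=2: → [8,11),[6,9); WM=5
i=4 t=8 v=4: → [8,11),[6,9); WM=5
i=5 t=0 v=7: DROP (t<5-0); WM=5
i=6 t=8 v=6: → [8,11),[6,9); WM=5
i=7 t=8 v=1: → [8,11),[6,9); WM=5
i=8 t=13 v=5: → [12,15); WM=10; [6,9) fires=5
i=9 t=13 v=9: → [12,15); WM=10
i=10 t=16 v=3: → [16,19),[14,17); WM=13; [8,11) fires=5
i=11 t=16 v=4: → [16,19),[14,17); WM=13
i=12 t=8 v=8: DROP (t<13-0); WM=13
i=13 t=8 v=9: DROP (t<13-0); WM=13

[0,3)=2 [2,5)=1 [6,9)=5 [8,11)=5 [12,15)=2 [14,17)=2 [16,19)=2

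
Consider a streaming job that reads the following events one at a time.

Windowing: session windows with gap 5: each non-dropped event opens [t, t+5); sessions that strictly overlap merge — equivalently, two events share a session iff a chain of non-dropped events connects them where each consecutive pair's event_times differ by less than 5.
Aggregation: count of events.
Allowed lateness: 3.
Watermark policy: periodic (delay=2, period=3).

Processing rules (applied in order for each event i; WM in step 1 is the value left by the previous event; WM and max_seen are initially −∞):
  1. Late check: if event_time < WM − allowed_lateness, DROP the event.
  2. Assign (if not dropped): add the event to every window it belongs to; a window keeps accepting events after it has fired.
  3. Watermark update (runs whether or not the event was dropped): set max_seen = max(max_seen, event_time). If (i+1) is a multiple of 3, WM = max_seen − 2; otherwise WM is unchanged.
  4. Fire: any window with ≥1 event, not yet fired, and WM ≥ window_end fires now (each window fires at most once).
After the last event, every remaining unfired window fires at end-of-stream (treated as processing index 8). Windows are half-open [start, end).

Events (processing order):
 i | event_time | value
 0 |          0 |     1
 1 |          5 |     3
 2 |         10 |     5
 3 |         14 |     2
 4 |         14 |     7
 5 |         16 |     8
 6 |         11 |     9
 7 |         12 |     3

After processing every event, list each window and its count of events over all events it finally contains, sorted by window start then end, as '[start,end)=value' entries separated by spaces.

[0,5)=1 [5,10)=1 [10,21)=6

i=0 t=0 v=1: → [0,5); WM=−∞
i=1 t=5 v=3: → [5,10); WM=−∞
i=2 t=10 v=5: → [10,15); WM=8
i=3 t=14 v=2: → [10,19); WM=8
i=4 t=14 v=7: → [10,19); WM=8
i=5 t=16 v=8: → [10,21); WM=14
i=6 t=11 v=9: → [10,21); WM=14
i=7 t=12 v=3: → [10,21); WM=14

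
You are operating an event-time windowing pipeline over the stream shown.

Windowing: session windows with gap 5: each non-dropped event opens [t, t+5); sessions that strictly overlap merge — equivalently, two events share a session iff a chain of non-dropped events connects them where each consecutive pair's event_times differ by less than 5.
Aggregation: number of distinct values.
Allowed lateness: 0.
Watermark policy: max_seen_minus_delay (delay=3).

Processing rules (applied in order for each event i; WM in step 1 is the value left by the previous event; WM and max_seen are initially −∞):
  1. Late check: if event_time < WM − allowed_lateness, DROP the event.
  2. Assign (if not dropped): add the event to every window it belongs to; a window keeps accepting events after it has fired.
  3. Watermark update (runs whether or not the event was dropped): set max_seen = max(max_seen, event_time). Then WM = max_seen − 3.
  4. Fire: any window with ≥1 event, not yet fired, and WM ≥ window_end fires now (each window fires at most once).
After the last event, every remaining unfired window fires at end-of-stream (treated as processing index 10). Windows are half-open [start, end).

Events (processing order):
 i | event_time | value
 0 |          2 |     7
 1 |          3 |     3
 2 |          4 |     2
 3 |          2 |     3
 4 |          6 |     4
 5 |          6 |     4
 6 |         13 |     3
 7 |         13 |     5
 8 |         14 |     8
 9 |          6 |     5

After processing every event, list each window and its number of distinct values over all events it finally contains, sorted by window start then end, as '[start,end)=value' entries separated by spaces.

[2,11)=4 [13,19)=3

i=0 t=2 v=7: → [2,7); WM=-1
i=1 t=3 v=3: → [2,8); WM=0
i=2 t=4 v=2: → [2,9); WM=1
i=3 t=2 v=3: → [2,9); WM=1
i=4 t=6 v=4: → [2,11); WM=3
i=5 t=6 v=4: → [2,11); WM=3
i=6 t=13 v=3: → [13,18); WM=10
i=7 t=13 v=5: → [13,18); WM=10
i=8 t=14 v=8: → [13,19); WM=11
i=9 t=6 v=5: DROP (t<11-0); WM=11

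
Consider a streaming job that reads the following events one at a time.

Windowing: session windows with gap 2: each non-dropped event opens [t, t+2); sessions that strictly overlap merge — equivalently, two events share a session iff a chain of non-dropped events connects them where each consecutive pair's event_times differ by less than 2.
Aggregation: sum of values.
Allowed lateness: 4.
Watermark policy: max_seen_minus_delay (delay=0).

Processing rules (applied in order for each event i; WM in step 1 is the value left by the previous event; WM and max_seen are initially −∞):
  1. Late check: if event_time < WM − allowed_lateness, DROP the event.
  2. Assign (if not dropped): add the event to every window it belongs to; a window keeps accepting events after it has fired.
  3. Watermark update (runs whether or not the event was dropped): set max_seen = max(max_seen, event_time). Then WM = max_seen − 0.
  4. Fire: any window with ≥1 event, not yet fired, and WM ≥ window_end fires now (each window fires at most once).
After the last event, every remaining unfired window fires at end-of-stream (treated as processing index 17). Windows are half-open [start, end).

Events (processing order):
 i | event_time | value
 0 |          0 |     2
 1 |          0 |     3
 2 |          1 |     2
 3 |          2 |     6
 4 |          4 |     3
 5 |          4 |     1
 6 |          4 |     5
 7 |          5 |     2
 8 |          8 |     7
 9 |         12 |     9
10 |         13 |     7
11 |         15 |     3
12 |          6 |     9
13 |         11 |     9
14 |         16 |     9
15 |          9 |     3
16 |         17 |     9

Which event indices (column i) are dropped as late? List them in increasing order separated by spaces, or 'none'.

12 15

i=0 t=0 v=2: → [0,2); WM=0
i=1 t=0 v=3: → [0,2); WM=0
i=2 t=1 v=2: → [0,3); WM=1
i=3 t=2 v=6: → [0,4); WM=2
i=4 t=4 v=3: → [4,6); WM=4
i=5 t=4 v=1: → [4,6); WM=4
i=6 t=4 v=5: → [4,6); WM=4
i=7 t=5 v=2: → [4,7); WM=5
i=8 t=8 v=7: → [8,10); WM=8
i=9 t=12 v=9: → [12,14); WM=12
i=10 t=13 v=7: → [12,15); WM=13
i=11 t=15 v=3: → [15,17); WM=15
i=12 t=6 v=9: DROP (t<15-4); WM=15
i=13 t=11 v=9: → [11,15); WM=15
i=14 t=16 v=9: → [15,18); WM=16
i=15 t=9 v=3: DROP (t<16-4); WM=16
i=16 t=17 v=9: → [15,19); WM=17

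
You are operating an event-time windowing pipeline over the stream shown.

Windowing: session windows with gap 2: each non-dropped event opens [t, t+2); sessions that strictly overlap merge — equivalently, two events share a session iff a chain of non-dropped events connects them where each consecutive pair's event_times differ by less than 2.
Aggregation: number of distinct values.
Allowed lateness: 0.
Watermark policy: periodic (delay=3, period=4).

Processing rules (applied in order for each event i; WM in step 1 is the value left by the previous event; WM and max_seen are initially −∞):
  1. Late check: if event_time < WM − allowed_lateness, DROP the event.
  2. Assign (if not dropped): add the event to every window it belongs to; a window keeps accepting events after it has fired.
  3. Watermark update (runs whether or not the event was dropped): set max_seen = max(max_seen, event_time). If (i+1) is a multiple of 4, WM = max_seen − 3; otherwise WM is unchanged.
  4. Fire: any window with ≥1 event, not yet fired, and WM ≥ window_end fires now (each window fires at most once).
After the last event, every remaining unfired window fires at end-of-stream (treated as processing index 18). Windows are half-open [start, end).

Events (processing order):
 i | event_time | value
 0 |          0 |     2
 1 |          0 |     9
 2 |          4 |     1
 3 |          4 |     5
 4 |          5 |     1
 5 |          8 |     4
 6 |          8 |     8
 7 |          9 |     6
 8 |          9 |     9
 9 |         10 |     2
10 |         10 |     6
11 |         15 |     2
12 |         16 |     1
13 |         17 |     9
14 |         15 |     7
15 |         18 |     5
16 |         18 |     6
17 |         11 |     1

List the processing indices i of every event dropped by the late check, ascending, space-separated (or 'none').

i=0 t=0 v=2: → [0,2); WM=−∞
i=1 t=0 v=9: → [0,2); WM=−∞
i=2 t=4 v=1: → [4,6); WM=−∞
i=3 t=4 v=5: → [4,6); WM=1
i=4 t=5 v=1: → [4,7); WM=1
i=5 t=8 v=4: → [8,10); WM=1
i=6 t=8 v=8: → [8,10); WM=1
i=7 t=9 v=6: → [8,11); WM=6
i=8 t=9 v=9: → [8,11); WM=6
i=9 t=10 v=2: → [8,12); WM=6
i=10 t=10 v=6: → [8,12); WM=6
i=11 t=15 v=2: → [15,17); WM=12
i=12 t=16 v=1: → [15,18); WM=12
i=13 t=17 v=9: → [15,19); WM=12
i=14 t=15 v=7: → [15,19); WM=12
i=15 t=18 v=5: → [15,20); WM=15
i=16 t=18 v=6: → [15,20); WM=15
i=17 t=11 v=1: DROP (t<15-0); WM=15

17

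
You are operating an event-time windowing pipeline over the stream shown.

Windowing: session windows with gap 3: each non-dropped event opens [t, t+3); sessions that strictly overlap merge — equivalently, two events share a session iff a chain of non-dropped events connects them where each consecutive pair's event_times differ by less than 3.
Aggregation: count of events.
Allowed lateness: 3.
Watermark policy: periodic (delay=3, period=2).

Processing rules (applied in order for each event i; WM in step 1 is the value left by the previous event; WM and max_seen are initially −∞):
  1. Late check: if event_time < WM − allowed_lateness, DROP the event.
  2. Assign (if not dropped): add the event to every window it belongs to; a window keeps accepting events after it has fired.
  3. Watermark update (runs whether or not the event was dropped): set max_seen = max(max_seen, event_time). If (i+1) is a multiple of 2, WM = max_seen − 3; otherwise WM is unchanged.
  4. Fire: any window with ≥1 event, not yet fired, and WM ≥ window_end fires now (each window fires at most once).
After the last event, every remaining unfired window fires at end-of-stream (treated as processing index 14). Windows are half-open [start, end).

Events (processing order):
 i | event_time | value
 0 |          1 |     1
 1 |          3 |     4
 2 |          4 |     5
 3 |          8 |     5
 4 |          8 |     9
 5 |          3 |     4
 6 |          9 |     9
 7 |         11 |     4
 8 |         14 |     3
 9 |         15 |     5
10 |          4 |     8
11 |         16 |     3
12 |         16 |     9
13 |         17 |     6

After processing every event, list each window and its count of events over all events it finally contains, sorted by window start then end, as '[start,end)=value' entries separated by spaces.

i=0 t=1 v=1: → [1,4); WM=−∞
i=1 t=3 v=4: → [1,6); WM=0
i=2 t=4 v=5: → [1,7); WM=0
i=3 t=8 v=5: → [8,11); WM=5
i=4 t=8 v=9: → [8,11); WM=5
i=5 t=3 v=4: → [1,7); WM=5
i=6 t=9 v=9: → [8,12); WM=5
i=7 t=11 v=4: → [8,14); WM=8
i=8 t=14 v=3: → [14,17); WM=8
i=9 t=15 v=5: → [14,18); WM=12
i=10 t=4 v=8: DROP (t<12-3); WM=12
i=11 t=16 v=3: → [14,19); WM=13
i=12 t=16 v=9: → [14,19); WM=13
i=13 t=17 v=6: → [14,20); WM=14

[1,7)=4 [8,14)=4 [14,20)=5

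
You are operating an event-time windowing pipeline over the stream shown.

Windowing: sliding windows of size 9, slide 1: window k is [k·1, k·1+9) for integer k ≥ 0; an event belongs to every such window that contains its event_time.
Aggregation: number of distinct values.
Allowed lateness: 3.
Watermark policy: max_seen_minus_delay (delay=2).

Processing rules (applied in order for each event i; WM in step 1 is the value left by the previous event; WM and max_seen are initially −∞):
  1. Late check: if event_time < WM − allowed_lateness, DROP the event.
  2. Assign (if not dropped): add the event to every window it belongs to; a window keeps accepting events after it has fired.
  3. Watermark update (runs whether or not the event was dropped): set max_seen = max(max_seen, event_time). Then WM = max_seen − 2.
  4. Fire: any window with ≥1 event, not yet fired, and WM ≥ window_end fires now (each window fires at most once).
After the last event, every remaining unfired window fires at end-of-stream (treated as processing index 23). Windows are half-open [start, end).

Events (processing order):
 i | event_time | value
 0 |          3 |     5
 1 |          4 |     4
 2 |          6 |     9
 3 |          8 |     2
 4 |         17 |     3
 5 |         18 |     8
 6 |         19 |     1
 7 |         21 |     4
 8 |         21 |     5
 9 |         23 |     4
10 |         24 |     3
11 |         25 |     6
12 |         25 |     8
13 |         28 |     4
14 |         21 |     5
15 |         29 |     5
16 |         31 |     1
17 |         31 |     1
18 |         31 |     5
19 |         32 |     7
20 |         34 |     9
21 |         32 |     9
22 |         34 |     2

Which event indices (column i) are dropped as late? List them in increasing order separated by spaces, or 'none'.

14

i=0 t=3 v=5: → [3,12),[2,11),[1,10),[0,9); WM=1
i=1 t=4 v=4: → [4,13),[3,12),[2,11),[1,10),[0,9); WM=2
i=2 t=6 v=9: → [6,15),[5,14),[4,13),[3,12),[2,11),[1,10),[0,9); WM=4
i=3 t=8 v=2: → [8,17),[7,16),[6,15),[5,14),[4,13),[3,12),[2,11),[1,10),[0,9); WM=6
i=4 t=17 v=3: → [17,26),[16,25),[15,24),[14,23),[13,22),[12,21),[11,20),[10,19),[9,18); WM=15; [0,9) fires=4 [1,10) fires=4 [2,11) fires=4 [3,12) fires=4 [4,13) fires=3 [5,14) fires=2 [6,15) fires=2
i=5 t=18 v=8: → [18,27),[17,26),[16,25),[15,24),[14,23),[13,22),[12,21),[11,20),[10,19); WM=16; [7,16) fires=1
i=6 t=19 v=1: → [19,28),[18,27),[17,26),[16,25),[15,24),[14,23),[13,22),[12,21),[11,20); WM=17; [8,17) fires=1
i=7 t=21 v=4: → [21,30),[20,29),[19,28),[18,27),[17,26),[16,25),[15,24),[14,23),[13,22); WM=19; [9,18) fires=1 [10,19) fires=2
i=8 t=21 v=5: → [21,30),[20,29),[19,28),[18,27),[17,26),[16,25),[15,24),[14,23),[13,22); WM=19
i=9 t=23 v=4: → [23,32),[22,31),[21,30),[20,29),[19,28),[18,27),[17,26),[16,25),[15,24); WM=21; [11,20) fires=3 [12,21) fires=3
i=10 t=24 v=3: → [24,33),[23,32),[22,31),[21,30),[20,29),[19,28),[18,27),[17,26),[16,25); WM=22; [13,22) fires=5
i=11 t=25 v=6: → [25,34),[24,33),[23,32),[22,31),[21,30),[20,29),[19,28),[18,27),[17,26); WM=23; [14,23) fires=5
i=12 t=25 v=8: → [25,34),[24,33),[23,32),[22,31),[21,30),[20,29),[19,28),[18,27),[17,26); WM=23
i=13 t=28 v=4: → [28,37),[27,36),[26,35),[25,34),[24,33),[23,32),[22,31),[21,30),[20,29); WM=26; [15,24) fires=5 [16,25) fires=5 [17,26) fires=6
i=14 t=21 v=5: DROP (t<26-3); WM=26
i=15 t=29 v=5: → [29,38),[28,37),[27,36),[26,35),[25,34),[24,33),[23,32),[22,31),[21,30); WM=27; [18,27) fires=6
i=16 t=31 v=1: → [31,40),[30,39),[29,38),[28,37),[27,36),[26,35),[25,34),[24,33),[23,32); WM=29; [19,28) fires=6 [20,29) fires=5
i=17 t=31 v=1: → [31,40),[30,39),[29,38),[28,37),[27,36),[26,35),[25,34),[24,33),[23,32); WM=29
i=18 t=31 v=5: → [31,40),[30,39),[29,38),[28,37),[27,36),[26,35),[25,34),[24,33),[23,32); WM=29
i=19 t=32 v=7: → [32,41),[31,40),[30,39),[29,38),[28,37),[27,36),[26,35),[25,34),[24,33); WM=30; [21,30) fires=5
i=20 t=34 v=9: → [34,43),[33,42),[32,41),[31,40),[30,39),[29,38),[28,37),[27,36),[26,35); WM=32; [22,31) fires=5 [23,32) fires=6
i=21 t=32 v=9: → [32,41),[31,40),[30,39),[29,38),[28,37),[27,36),[26,35),[25,34),[24,33); WM=32
i=22 t=34 v=2: → [34,43),[33,42),[32,41),[31,40),[30,39),[29,38),[28,37),[27,36),[26,35); WM=32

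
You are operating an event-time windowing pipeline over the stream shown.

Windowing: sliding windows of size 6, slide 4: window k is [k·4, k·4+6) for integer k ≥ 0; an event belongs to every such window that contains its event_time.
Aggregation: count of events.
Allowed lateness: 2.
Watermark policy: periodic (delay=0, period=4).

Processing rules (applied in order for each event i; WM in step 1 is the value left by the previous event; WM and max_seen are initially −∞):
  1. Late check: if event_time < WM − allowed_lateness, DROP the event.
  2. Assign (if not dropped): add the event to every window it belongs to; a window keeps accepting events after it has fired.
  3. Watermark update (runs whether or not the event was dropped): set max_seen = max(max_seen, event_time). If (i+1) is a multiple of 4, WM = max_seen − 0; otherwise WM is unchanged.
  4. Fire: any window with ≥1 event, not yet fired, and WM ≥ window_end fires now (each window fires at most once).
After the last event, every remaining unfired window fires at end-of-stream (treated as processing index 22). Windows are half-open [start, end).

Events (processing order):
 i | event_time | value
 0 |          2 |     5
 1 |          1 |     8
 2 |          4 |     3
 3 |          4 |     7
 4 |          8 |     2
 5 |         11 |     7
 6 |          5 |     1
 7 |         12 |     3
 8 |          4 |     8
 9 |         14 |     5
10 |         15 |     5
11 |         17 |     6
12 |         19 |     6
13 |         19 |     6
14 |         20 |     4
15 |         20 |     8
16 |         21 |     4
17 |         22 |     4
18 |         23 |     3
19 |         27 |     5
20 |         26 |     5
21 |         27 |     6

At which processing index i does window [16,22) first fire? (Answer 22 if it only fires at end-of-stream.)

19

i=0 t=2 v=5: → [0,6); WM=−∞
i=1 t=1 v=8: → [0,6); WM=−∞
i=2 t=4 v=3: → [4,10),[0,6); WM=−∞
i=3 t=4 v=7: → [4,10),[0,6); WM=4
i=4 t=8 v=2: → [8,14),[4,10); WM=4
i=5 t=11 v=7: → [8,14); WM=4
i=6 t=5 v=1: → [4,10),[0,6); WM=4
i=7 t=12 v=3: → [12,18),[8,14); WM=12; [0,6) fires=5 [4,10) fires=4
i=8 t=4 v=8: DROP (t<12-2); WM=12
i=9 t=14 v=5: → [12,18); WM=12
i=10 t=15 v=5: → [12,18); WM=12
i=11 t=17 v=6: → [16,22),[12,18); WM=17; [8,14) fires=3
i=12 t=19 v=6: → [16,22); WM=17
i=13 t=19 v=6: → [16,22); WM=17
i=14 t=20 v=4: → [20,26),[16,22); WM=17
i=15 t=20 v=8: → [20,26),[16,22); WM=20; [12,18) fires=4
i=16 t=21 v=4: → [20,26),[16,22); WM=20
i=17 t=22 v=4: → [20,26); WM=20
i=18 t=23 v=3: → [20,26); WM=20
i=19 t=27 v=5: → [24,30); WM=27; [16,22) fires=6 [20,26) fires=5
i=20 t=26 v=5: → [24,30); WM=27
i=21 t=27 v=6: → [24,30); WM=27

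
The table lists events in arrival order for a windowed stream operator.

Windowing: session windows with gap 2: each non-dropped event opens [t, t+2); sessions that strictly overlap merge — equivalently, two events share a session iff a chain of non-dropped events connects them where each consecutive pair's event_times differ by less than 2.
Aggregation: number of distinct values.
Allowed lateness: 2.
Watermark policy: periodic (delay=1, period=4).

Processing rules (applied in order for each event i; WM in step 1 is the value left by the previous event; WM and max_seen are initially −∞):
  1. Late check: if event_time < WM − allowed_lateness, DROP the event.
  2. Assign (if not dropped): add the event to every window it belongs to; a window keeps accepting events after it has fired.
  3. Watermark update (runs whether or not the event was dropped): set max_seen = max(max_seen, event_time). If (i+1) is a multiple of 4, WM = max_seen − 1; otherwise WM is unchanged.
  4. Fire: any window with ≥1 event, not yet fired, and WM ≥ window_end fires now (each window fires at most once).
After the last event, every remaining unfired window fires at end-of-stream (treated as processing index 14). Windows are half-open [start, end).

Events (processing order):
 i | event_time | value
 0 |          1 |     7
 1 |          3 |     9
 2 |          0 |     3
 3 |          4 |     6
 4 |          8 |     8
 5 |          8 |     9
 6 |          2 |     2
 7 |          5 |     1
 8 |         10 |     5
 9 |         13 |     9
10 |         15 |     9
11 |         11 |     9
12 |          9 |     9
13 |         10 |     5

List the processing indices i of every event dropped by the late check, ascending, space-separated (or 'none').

12 13

i=0 t=1 v=7: → [1,3); WM=−∞
i=1 t=3 v=9: → [3,5); WM=−∞
i=2 t=0 v=3: → [0,3); WM=−∞
i=3 t=4 v=6: → [3,6); WM=3
i=4 t=8 v=8: → [8,10); WM=3
i=5 t=8 v=9: → [8,10); WM=3
i=6 t=2 v=2: → [0,6); WM=3
i=7 t=5 v=1: → [0,7); WM=7
i=8 t=10 v=5: → [10,12); WM=7
i=9 t=13 v=9: → [13,15); WM=7
i=10 t=15 v=9: → [15,17); WM=7
i=11 t=11 v=9: → [10,13); WM=14
i=12 t=9 v=9: DROP (t<14-2); WM=14
i=13 t=10 v=5: DROP (t<14-2); WM=14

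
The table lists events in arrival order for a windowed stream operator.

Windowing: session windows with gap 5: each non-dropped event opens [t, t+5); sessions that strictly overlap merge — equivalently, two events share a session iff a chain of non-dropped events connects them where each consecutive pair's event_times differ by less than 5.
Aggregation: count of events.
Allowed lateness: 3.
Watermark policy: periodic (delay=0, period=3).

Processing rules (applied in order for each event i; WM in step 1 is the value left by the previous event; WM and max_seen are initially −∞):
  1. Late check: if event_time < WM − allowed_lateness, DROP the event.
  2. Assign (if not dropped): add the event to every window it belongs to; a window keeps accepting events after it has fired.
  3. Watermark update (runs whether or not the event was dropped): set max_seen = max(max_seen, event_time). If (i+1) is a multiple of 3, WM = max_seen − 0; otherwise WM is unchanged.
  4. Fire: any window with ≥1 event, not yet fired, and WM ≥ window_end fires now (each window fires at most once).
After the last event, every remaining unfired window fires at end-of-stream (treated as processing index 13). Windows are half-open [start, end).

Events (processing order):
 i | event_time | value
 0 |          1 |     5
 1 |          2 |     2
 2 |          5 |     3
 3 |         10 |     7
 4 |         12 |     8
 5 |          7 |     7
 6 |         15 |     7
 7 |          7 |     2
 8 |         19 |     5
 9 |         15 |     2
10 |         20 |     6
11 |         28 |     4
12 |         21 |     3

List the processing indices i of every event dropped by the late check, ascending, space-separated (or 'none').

i=0 t=1 v=5: → [1,6); WM=−∞
i=1 t=2 v=2: → [1,7); WM=−∞
i=2 t=5 v=3: → [1,10); WM=5
i=3 t=10 v=7: → [10,15); WM=5
i=4 t=12 v=8: → [10,17); WM=5
i=5 t=7 v=7: → [1,17); WM=12
i=6 t=15 v=7: → [1,20); WM=12
i=7 t=7 v=2: DROP (t<12-3); WM=12
i=8 t=19 v=5: → [1,24); WM=19
i=9 t=15 v=2: DROP (t<19-3); WM=19
i=10 t=20 v=6: → [1,25); WM=19
i=11 t=28 v=4: → [28,33); WM=28
i=12 t=21 v=3: DROP (t<28-3); WM=28

7 9 12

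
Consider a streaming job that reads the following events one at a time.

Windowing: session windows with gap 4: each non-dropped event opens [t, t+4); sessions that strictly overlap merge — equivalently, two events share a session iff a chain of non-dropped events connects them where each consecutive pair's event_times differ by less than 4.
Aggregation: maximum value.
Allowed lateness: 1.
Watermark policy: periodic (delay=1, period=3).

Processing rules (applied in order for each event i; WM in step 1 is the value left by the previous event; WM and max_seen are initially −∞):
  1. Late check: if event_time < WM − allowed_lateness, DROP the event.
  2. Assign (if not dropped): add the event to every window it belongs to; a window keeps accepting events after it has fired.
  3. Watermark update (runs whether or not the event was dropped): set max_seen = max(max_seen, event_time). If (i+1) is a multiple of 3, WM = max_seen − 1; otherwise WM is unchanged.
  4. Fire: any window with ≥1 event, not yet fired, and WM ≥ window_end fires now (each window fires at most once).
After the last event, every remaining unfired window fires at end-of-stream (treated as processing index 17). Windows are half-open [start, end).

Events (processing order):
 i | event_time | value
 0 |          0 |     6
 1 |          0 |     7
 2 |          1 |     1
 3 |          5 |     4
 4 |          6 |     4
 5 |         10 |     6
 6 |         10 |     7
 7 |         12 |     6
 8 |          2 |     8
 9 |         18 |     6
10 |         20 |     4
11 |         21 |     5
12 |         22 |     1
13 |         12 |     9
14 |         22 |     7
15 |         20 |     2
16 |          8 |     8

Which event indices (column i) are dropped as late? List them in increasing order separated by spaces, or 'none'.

i=0 t=0 v=6: → [0,4); WM=−∞
i=1 t=0 v=7: → [0,4); WM=−∞
i=2 t=1 v=1: → [0,5); WM=0
i=3 t=5 v=4: → [5,9); WM=0
i=4 t=6 v=4: → [5,10); WM=0
i=5 t=10 v=6: → [10,14); WM=9
i=6 t=10 v=7: → [10,14); WM=9
i=7 t=12 v=6: → [10,16); WM=9
i=8 t=2 v=8: DROP (t<9-1); WM=11
i=9 t=18 v=6: → [18,22); WM=11
i=10 t=20 v=4: → [18,24); WM=11
i=11 t=21 v=5: → [18,25); WM=20
i=12 t=22 v=1: → [18,26); WM=20
i=13 t=12 v=9: DROP (t<20-1); WM=20
i=14 t=22 v=7: → [18,26); WM=21
i=15 t=20 v=2: → [18,26); WM=21
i=16 t=8 v=8: DROP (t<21-1); WM=21

8 13 16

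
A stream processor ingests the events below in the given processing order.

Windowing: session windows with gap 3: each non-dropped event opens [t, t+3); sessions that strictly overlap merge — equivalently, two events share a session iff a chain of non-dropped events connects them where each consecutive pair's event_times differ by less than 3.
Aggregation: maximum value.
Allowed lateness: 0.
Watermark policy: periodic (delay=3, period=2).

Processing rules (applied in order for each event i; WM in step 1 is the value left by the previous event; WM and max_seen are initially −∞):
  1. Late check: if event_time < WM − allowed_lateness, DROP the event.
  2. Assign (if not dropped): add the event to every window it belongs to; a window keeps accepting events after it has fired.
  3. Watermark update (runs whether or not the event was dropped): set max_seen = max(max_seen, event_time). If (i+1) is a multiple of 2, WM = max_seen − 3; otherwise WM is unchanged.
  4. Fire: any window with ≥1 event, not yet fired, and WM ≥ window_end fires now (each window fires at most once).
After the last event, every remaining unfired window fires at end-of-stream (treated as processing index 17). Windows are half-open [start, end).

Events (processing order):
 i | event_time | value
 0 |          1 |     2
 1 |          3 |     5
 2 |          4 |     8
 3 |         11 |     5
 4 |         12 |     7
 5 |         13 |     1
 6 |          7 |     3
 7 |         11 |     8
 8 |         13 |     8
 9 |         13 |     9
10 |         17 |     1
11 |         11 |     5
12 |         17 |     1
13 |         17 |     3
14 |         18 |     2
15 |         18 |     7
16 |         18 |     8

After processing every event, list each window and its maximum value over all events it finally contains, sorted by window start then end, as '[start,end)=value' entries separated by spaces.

[1,7)=8 [11,16)=9 [17,21)=8

i=0 t=1 v=2: → [1,4); WM=−∞
i=1 t=3 v=5: → [1,6); WM=0
i=2 t=4 v=8: → [1,7); WM=0
i=3 t=11 v=5: → [11,14); WM=8
i=4 t=12 v=7: → [11,15); WM=8
i=5 t=13 v=1: → [11,16); WM=10
i=6 t=7 v=3: DROP (t<10-0); WM=10
i=7 t=11 v=8: → [11,16); WM=10
i=8 t=13 v=8: → [11,16); WM=10
i=9 t=13 v=9: → [11,16); WM=10
i=10 t=17 v=1: → [17,20); WM=10
i=11 t=11 v=5: → [11,16); WM=14
i=12 t=17 v=1: → [17,20); WM=14
i=13 t=17 v=3: → [17,20); WM=14
i=14 t=18 v=2: → [17,21); WM=14
i=15 t=18 v=7: → [17,21); WM=15
i=16 t=18 v=8: → [17,21); WM=15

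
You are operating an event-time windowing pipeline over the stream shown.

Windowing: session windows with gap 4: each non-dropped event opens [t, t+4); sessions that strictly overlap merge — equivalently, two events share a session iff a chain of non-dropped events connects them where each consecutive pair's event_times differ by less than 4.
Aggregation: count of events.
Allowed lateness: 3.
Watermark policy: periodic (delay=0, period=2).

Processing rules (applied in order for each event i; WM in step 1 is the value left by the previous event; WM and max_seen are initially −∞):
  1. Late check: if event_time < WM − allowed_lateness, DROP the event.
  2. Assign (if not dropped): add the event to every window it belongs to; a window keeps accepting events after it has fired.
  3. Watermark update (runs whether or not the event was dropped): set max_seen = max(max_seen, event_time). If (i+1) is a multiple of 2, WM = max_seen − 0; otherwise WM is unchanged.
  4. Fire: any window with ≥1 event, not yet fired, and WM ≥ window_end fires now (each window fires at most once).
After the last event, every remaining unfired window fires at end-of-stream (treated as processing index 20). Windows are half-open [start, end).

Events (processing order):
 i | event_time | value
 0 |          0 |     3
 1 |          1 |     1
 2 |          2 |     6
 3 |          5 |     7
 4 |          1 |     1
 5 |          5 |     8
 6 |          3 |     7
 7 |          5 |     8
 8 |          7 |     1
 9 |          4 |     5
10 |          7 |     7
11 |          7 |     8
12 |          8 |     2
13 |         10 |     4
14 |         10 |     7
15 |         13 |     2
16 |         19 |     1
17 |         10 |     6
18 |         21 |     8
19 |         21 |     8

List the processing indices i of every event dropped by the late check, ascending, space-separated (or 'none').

4

i=0 t=0 v=3: → [0,4); WM=−∞
i=1 t=1 v=1: → [0,5); WM=1
i=2 t=2 v=6: → [0,6); WM=1
i=3 t=5 v=7: → [0,9); WM=5
i=4 t=1 v=1: DROP (t<5-3); WM=5
i=5 t=5 v=8: → [0,9); WM=5
i=6 t=3 v=7: → [0,9); WM=5
i=7 t=5 v=8: → [0,9); WM=5
i=8 t=7 v=1: → [0,11); WM=5
i=9 t=4 v=5: → [0,11); WM=7
i=10 t=7 v=7: → [0,11); WM=7
i=11 t=7 v=8: → [0,11); WM=7
i=12 t=8 v=2: → [0,12); WM=7
i=13 t=10 v=4: → [0,14); WM=10
i=14 t=10 v=7: → [0,14); WM=10
i=15 t=13 v=2: → [0,17); WM=13
i=16 t=19 v=1: → [19,23); WM=13
i=17 t=10 v=6: → [0,17); WM=19
i=18 t=21 v=8: → [19,25); WM=19
i=19 t=21 v=8: → [19,25); WM=21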